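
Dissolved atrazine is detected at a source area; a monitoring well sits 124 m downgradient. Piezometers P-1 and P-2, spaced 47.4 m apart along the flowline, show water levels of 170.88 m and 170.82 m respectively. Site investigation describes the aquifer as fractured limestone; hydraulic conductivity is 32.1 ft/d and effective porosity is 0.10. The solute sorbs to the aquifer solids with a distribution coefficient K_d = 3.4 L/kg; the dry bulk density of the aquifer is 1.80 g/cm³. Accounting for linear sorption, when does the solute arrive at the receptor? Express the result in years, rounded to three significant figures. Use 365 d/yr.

171 years

Hydraulic gradient i = (170.88 − 170.82) / 47.4 = 0.06 / 47.4 = 0.001266
K = 32.1 ft/d × 0.3048 = 9.784 m/d
q = Ki = 9.784 × 0.001266 = 0.01238 m/d
v_s = q/n_e = 0.01238/0.10 = 0.1238 m/d
Retardation R = 1 + ρ_b·K_d/n = 1 + 1.80×3.4/0.10 = 62.20
Contaminant velocity v_c = v/R = 0.1238/62.20 = 0.001991 m/d
t = L/v_c = 124/0.001991 = 62280 d
   = 62280/365 = 171 yr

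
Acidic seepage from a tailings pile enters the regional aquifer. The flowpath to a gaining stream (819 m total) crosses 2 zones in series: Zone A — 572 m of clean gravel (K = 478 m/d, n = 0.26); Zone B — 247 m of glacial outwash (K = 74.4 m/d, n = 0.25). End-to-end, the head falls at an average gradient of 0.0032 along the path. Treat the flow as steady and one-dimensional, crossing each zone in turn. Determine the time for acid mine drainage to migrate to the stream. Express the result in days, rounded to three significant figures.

For zones in series the flux q is common to all zones; the equivalent conductivity is the harmonic (thickness-weighted) mean, K_eq = L_total / Σ(L_j/K_j).
Σ(L/K) = 572/478 + 247/74.4 = 1.197 + 3.320 = 4.517 d
K_eq = L_total / Σ(L/K) = 819 / 4.517 = 181.3 m/d
q = K_eq · i = 181.3 × 0.0032 = 0.5803 m/d (same in every zone)
Zone A: v = q/n = 0.5803/0.26 = 2.232 m/d → t_A = 572/2.232 = 256.3 d
Zone B: v = q/n = 0.5803/0.25 = 2.321 m/d → t_B = 247/2.321 = 106.4 d
Total t = 256.3 + 106.4 = 362.7 d

363 days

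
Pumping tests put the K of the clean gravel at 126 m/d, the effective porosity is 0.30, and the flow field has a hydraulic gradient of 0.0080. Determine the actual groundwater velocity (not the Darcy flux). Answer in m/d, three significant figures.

q = Ki = 126 × 0.0080 = 1.008 m/d
Average linear velocity = 1.008 / 0.30 = 3.360 m/d

3.36 m/d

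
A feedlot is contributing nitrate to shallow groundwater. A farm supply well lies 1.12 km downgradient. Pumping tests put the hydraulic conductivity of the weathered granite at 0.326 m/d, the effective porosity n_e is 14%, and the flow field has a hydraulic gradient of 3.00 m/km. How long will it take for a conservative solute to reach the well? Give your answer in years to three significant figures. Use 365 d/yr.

Darcy flux q = K·i = 0.326 × 0.0030 = 9.780e-4 m/d
v_s = q/n_e = 9.780e-4/0.14 = 0.006986 m/d
L = 1.12 km = 1120 m
t = L / v = 1120 / 0.006986 = 160300 d
   = 160300 / 365 = 439 yr

439 years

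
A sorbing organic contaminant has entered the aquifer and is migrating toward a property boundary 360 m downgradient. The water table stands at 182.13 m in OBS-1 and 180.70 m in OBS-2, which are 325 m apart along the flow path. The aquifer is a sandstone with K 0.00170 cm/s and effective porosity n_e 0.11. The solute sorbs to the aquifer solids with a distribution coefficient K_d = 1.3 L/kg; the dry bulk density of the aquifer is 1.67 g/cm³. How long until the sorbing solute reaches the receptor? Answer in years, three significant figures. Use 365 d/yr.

Hydraulic gradient i = (182.13 − 180.70) / 325 = 1.43 / 325 = 0.004400
K = 0.00170 cm/s × 864 = 1.469 m/d
Specific discharge q = 1.469 × 0.004400 = 0.006463 m/d
Seepage velocity v = q / n = 0.006463 / 0.11 = 0.05875 m/d
Retardation R = 1 + ρ_b·K_d/n = 1 + 1.67×1.3/0.11 = 20.74
Contaminant velocity v_c = v/R = 0.05875/20.74 = 0.002833 m/d
t = L/v_c = 360/0.002833 = 127100 d
   = 127100/365 = 348 yr

348 years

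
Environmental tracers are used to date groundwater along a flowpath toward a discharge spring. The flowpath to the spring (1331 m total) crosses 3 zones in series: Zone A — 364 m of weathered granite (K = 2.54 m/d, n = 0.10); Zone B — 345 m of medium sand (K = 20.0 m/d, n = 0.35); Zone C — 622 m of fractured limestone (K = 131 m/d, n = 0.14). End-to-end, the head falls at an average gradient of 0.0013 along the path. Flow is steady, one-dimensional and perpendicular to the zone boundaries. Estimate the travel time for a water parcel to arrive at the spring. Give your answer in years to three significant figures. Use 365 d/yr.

63.9 years

For zones in series the flux q is common to all zones; the equivalent conductivity is the harmonic (thickness-weighted) mean, K_eq = L_total / Σ(L_j/K_j).
Σ(L/K) = 364/2.54 + 345/20.0 + 622/131 = 143.3 + 17.25 + 4.748 = 165.3 d
K_eq = L_total / Σ(L/K) = 1331 / 165.3 = 8.052 m/d
q = K_eq · i = 8.052 × 0.0013 = 0.01047 m/d (same in every zone)
Zone A: v = q/n = 0.01047/0.10 = 0.1047 m/d → t_A = 364/0.1047 = 3477 d
Zone B: v = q/n = 0.01047/0.35 = 0.02991 m/d → t_B = 345/0.02991 = 11540 d
Zone C: v = q/n = 0.01047/0.14 = 0.07477 m/d → t_C = 622/0.07477 = 8319 d
Total t = 3477 + 11540 + 8319 = 23330 d
   = 23330 / 365 = 63.9 yr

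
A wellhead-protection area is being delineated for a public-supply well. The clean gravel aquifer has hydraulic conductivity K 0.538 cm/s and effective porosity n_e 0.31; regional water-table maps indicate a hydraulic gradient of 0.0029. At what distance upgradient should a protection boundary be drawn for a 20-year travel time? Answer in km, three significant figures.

K = 0.538 cm/s × 864 = 464.8 m/d
Specific discharge q = 464.8 × 0.0029 = 1.348 m/d
v_s = q/n_e = 1.348/0.31 = 4.348 m/d
T = 20 yr × 365 = 7300 d
L = v × T = 4.348 × 7300 = 31740 m
   = 31.7 km

31.7 km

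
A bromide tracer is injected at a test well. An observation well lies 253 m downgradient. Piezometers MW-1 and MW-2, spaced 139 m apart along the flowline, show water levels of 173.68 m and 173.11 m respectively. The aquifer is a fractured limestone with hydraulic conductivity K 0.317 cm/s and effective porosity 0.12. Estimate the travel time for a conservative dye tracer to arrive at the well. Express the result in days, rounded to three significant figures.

Hydraulic gradient i = (173.68 − 173.11) / 139 = 0.57 / 139 = 0.004101
K = 0.317 cm/s × 864 = 273.9 m/d
Specific discharge q = 273.9 × 0.004101 = 1.123 m/d
Seepage velocity v = q / n = 1.123 / 0.12 = 9.359 m/d
t = L / v = 253 / 9.359 = 27.03 d

27.0 days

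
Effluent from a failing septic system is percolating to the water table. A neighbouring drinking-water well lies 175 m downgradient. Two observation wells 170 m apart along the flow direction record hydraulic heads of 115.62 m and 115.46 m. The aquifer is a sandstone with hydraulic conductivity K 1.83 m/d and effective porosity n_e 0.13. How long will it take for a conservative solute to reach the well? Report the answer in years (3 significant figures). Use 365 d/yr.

36.2 years

Hydraulic gradient i = (115.62 − 115.46) / 170 = 0.16 / 170 = 9.412e-4
Darcy flux q = K·i = 1.83 × 9.412e-4 = 0.001722 m/d
Average linear velocity = 0.001722 / 0.13 = 0.01325 m/d
t = L / v = 175 / 0.01325 = 13210 d
   = 13210 / 365 = 36.2 yr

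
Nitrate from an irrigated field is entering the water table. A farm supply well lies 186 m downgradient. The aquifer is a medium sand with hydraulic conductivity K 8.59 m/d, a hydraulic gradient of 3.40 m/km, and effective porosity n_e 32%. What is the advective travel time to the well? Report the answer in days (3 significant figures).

Specific discharge q = 8.59 × 0.0034 = 0.02921 m/d
Average linear velocity = 0.02921 / 0.32 = 0.09127 m/d
t = L / v = 186 / 0.09127 = 2038 d

2040 days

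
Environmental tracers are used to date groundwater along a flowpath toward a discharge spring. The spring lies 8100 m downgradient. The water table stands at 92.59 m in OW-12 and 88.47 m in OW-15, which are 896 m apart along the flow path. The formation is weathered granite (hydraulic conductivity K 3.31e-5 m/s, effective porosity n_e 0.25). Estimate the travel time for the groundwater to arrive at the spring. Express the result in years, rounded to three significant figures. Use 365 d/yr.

Hydraulic gradient i = (92.59 − 88.47) / 896 = 4.12 / 896 = 0.004598
K = 3.31e-5 m/s × 86400 s/d = 2.860 m/d
q = Ki = 2.860 × 0.004598 = 0.01315 m/d
v = Ki/n = 2.860·0.004598/0.25 = 0.05260 m/d
t = L / v = 8100 / 0.05260 = 154000 d
   = 154000 / 365 = 422 yr

422 years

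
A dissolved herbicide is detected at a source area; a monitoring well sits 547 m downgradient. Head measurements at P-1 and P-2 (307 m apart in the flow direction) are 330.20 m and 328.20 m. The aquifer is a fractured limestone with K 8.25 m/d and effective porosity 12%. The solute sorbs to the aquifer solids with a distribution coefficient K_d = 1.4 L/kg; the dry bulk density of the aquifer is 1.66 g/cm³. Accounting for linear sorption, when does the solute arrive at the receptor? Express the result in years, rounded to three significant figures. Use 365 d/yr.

68.1 years

Hydraulic gradient i = (330.20 − 328.20) / 307 = 2.00 / 307 = 0.006515
Darcy flux q = K·i = 8.25 × 0.006515 = 0.05375 m/d
v = Ki/n = 8.25·0.006515/0.12 = 0.4479 m/d
Retardation R = 1 + ρ_b·K_d/n = 1 + 1.66×1.4/0.12 = 20.37
Contaminant velocity v_c = v/R = 0.4479/20.37 = 0.02199 m/d
t = L/v_c = 547/0.02199 = 24870 d
   = 24870/365 = 68.1 yr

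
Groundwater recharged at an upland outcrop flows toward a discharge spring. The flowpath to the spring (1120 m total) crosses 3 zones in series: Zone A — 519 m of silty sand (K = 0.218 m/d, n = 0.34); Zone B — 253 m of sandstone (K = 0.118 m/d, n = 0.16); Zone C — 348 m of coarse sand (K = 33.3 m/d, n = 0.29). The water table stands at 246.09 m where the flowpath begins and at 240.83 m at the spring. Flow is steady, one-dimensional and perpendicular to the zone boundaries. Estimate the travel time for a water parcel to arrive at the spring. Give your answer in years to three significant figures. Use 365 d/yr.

Total head drop ΔH = 246.09 − 240.83 = 5.26 m
Steady 1-D flow in series ⇒ the Darcy flux q is identical in every zone and the zone head losses add (resistances L/K in series).
Σ(L/K) = 519/0.218 + 253/0.118 + 348/33.3 = 2381 + 2144 + 10.45 = 4535 d
q = ΔH / Σ(L/K) = 5.26 / 4535 = 0.001160 m/d (same in every zone)
Zone A: v = q/n = 0.001160/0.34 = 0.003411 m/d → t_A = 519/0.003411 = 152100 d
Zone B: v = q/n = 0.001160/0.16 = 0.007249 m/d → t_B = 253/0.007249 = 34900 d
Zone C: v = q/n = 0.001160/0.29 = 0.003999 m/d → t_C = 348/0.003999 = 87010 d
Total t = 152100 + 34900 + 87010 = 274100 d
   = 274100 / 365 = 751 yr

751 years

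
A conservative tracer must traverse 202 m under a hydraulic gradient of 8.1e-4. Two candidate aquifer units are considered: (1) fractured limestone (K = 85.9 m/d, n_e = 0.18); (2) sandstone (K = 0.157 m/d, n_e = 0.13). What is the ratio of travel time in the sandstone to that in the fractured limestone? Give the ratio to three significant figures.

395

Unit 1 (fractured limestone): v = 85.9×8.1e-4/0.18 = 0.3866 m/d, t = 202/0.3866 = 522.6 d
Unit 2 (sandstone): v = 0.157×8.1e-4/0.13 = 9.782e-4 m/d, t = 202/9.782e-4 = 206500 d
t(sandstone) / t(fractured limestone) = 206500/522.6 = 395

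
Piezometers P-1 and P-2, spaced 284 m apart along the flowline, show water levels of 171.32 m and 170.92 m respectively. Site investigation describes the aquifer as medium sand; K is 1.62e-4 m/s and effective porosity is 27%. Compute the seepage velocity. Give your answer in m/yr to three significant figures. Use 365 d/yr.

Hydraulic gradient i = (171.32 − 170.92) / 284 = 0.40 / 284 = 0.001408
K = 1.62e-4 m/s × 86400 s/d = 14.00 m/d
Specific discharge q = 14.00 × 0.001408 = 0.01971 m/d
Seepage velocity v = q / n = 0.01971 / 0.27 = 0.07301 m/d
   = 0.07301 × 365 = 26.7 m/yr

26.7 m/yr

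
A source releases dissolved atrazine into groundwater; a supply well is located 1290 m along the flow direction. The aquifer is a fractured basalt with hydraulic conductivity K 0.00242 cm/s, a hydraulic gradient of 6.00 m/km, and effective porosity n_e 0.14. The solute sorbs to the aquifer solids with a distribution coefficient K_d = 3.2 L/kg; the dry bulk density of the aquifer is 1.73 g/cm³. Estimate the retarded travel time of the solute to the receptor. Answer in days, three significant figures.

584000 days

K = 0.00242 cm/s × 864 = 2.091 m/d
Specific discharge q = 2.091 × 0.0060 = 0.01255 m/d
Average linear velocity = 0.01255 / 0.14 = 0.08961 m/d
Retardation R = 1 + ρ_b·K_d/n = 1 + 1.73×3.2/0.14 = 40.54
Contaminant velocity v_c = v/R = 0.08961/40.54 = 0.002210 m/d
t = L/v_c = 1290/0.002210 = 583600 d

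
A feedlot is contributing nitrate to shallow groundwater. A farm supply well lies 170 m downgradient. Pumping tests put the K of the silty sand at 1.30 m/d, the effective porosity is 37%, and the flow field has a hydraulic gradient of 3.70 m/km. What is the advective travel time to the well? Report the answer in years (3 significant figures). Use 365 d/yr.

35.8 years

q = Ki = 1.30 × 0.0037 = 0.004810 m/d
v_s = q/n_e = 0.004810/0.37 = 0.01300 m/d
t = L / v = 170 / 0.01300 = 13080 d
   = 13080 / 365 = 35.8 yr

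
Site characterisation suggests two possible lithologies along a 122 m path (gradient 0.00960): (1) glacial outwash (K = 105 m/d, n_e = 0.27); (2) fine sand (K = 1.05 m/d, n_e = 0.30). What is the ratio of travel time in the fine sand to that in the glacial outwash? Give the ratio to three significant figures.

111

Unit 1 (glacial outwash): v = 105×0.0096/0.27 = 3.733 m/d, t = 122/3.733 = 32.68 d
Unit 2 (fine sand): v = 1.05×0.0096/0.30 = 0.03360 m/d, t = 122/0.03360 = 3631 d
t(fine sand) / t(glacial outwash) = 3631/32.68 = 111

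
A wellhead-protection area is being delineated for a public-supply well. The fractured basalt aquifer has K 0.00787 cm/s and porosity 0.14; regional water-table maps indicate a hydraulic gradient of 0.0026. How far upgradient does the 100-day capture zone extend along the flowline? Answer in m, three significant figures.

K = 0.00787 cm/s × 864 = 6.800 m/d
q = Ki = 6.800 × 0.0026 = 0.01768 m/d
v_s = q/n_e = 0.01768/0.14 = 0.1263 m/d
L = v × T = 0.1263 × 100 = 12.63 m

12.6 m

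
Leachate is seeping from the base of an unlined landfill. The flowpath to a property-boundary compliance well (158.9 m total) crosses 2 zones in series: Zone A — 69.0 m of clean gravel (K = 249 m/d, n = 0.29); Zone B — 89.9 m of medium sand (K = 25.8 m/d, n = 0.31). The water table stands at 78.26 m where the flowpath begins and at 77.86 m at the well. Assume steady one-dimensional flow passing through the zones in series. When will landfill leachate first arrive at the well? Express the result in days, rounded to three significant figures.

Total head drop ΔH = 78.26 − 77.86 = 0.40 m
Continuity: the same q passes through each zone, so ΔH = q·Σ(L_j/K_j) — the zones act as resistances in series.
Σ(L/K) = 69.0/249 + 89.9/25.8 = 0.2771 + 3.484 = 3.762 d
q = ΔH / Σ(L/K) = 0.40 / 3.762 = 0.1063 m/d (same in every zone)
Zone A: v = q/n = 0.1063/0.29 = 0.3667 m/d → t_A = 69.0/0.3667 = 188.2 d
Zone B: v = q/n = 0.1063/0.31 = 0.3430 m/d → t_B = 89.9/0.3430 = 262.1 d
Total t = 188.2 + 262.1 = 450.3 d

450 days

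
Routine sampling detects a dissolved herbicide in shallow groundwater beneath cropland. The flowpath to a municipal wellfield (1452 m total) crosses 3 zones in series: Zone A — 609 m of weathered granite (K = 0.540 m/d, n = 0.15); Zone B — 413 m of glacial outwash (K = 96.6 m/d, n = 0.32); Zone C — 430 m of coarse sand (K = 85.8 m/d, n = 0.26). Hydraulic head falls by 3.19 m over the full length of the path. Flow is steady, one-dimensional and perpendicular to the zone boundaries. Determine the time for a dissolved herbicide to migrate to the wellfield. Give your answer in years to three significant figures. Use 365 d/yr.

Continuity: the same q passes through each zone, so ΔH = q·Σ(L_j/K_j) — the zones act as resistances in series.
Σ(L/K) = 609/0.540 + 413/96.6 + 430/85.8 = 1128 + 4.275 + 5.012 = 1137 d
q = ΔH / Σ(L/K) = 3.19 / 1137 = 0.002805 m/d (same in every zone)
Zone A: v = q/n = 0.002805/0.15 = 0.01870 m/d → t_A = 609/0.01870 = 32560 d
Zone B: v = q/n = 0.002805/0.32 = 0.008767 m/d → t_B = 413/0.008767 = 47110 d
Zone C: v = q/n = 0.002805/0.26 = 0.01079 m/d → t_C = 430/0.01079 = 39850 d
Total t = 32560 + 47110 + 39850 = 119500 d
   = 119500 / 365 = 327 yr

327 years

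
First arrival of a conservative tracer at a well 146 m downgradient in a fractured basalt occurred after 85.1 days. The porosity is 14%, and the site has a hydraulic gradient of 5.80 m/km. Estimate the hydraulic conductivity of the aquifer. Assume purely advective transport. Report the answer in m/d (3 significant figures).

v = L / t = 146 / 85.1 = 1.716 m/d
K = v · n / i = 1.716 × 0.14 / 0.0058 = 41.4 m/d

41.4 m/d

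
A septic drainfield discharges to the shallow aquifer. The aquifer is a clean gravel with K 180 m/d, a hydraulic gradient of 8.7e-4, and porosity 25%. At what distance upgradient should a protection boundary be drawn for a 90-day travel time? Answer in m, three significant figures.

Darcy flux q = K·i = 180 × 8.7e-4 = 0.1566 m/d
Average linear velocity = 0.1566 / 0.25 = 0.6264 m/d
L = v × T = 0.6264 × 90 = 56.38 m

56.4 m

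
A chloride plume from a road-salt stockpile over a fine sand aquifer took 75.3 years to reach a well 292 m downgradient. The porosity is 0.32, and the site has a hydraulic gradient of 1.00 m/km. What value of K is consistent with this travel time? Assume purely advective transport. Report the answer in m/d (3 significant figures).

3.40 m/d

t = 75.3 years = 27480 d
v = L / t = 292 / 27480 = 0.01062 m/d
K = v · n / i = 0.01062 × 0.32 / 0.0010 = 3.40 m/d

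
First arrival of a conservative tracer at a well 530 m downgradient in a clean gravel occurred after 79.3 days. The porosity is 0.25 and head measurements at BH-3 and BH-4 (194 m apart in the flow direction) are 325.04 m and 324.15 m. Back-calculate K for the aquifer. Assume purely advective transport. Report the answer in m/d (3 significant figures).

364 m/d

Hydraulic gradient i = (325.04 − 324.15) / 194 = 0.89 / 194 = 0.004588
v = L / t = 530 / 79.3 = 6.683 m/d
K = v · n / i = 6.683 × 0.25 / 0.004588 = 364 m/d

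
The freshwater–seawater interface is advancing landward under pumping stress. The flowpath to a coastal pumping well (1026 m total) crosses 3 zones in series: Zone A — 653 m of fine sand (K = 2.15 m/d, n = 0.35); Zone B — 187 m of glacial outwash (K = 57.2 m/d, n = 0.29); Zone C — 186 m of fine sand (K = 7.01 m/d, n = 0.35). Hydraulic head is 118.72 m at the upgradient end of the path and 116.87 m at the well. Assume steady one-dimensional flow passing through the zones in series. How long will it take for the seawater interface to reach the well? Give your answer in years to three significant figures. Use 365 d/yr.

Total head drop ΔH = 118.72 − 116.87 = 1.85 m
Steady 1-D flow in series ⇒ the Darcy flux q is identical in every zone and the zone head losses add (resistances L/K in series).
Σ(L/K) = 653/2.15 + 187/57.2 + 186/7.01 = 303.7 + 3.269 + 26.53 = 333.5 d
q = ΔH / Σ(L/K) = 1.85 / 333.5 = 0.005547 m/d (same in every zone)
Zone A: v = q/n = 0.005547/0.35 = 0.01585 m/d → t_A = 653/0.01585 = 41200 d
Zone B: v = q/n = 0.005547/0.29 = 0.01913 m/d → t_B = 187/0.01913 = 9777 d
Zone C: v = q/n = 0.005547/0.35 = 0.01585 m/d → t_C = 186/0.01585 = 11740 d
Total t = 41200 + 9777 + 11740 = 62720 d
   = 62720 / 365 = 172 yr

172 years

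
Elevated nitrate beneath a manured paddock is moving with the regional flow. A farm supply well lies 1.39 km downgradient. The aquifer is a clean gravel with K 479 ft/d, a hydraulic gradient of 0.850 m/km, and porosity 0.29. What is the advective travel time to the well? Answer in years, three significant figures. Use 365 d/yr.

K = 479 ft/d × 0.3048 = 146.0 m/d
Specific discharge q = 146.0 × 8.5e-4 = 0.1241 m/d
v = Ki/n = 146.0·8.5e-4/0.29 = 0.4279 m/d
L = 1.39 km = 1390 m
t = L / v = 1390 / 0.4279 = 3248 d
   = 3248 / 365 = 8.90 yr

8.90 years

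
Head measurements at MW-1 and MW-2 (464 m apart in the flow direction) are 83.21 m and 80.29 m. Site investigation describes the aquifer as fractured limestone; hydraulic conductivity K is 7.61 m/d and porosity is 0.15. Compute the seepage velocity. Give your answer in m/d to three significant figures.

0.319 m/d

Hydraulic gradient i = (83.21 − 80.29) / 464 = 2.92 / 464 = 0.006293
Darcy flux q = K·i = 7.61 × 0.006293 = 0.04789 m/d
Average linear velocity = 0.04789 / 0.15 = 0.3193 m/d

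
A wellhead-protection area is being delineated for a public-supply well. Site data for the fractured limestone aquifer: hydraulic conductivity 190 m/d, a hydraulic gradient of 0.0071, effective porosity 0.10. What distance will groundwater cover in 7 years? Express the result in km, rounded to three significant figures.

34.5 km

Specific discharge q = 190 × 0.0071 = 1.349 m/d
v = Ki/n = 190·0.0071/0.10 = 13.49 m/d
T = 7 yr × 365 = 2555 d
L = v × T = 13.49 × 2555 = 34470 m
   = 34.5 km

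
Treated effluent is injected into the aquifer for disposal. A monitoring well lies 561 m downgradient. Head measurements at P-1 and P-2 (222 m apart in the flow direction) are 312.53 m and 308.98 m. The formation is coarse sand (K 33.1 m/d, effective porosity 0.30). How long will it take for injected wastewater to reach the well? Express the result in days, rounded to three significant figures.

Hydraulic gradient i = (312.53 − 308.98) / 222 = 3.55 / 222 = 0.01599
Specific discharge q = 33.1 × 0.01599 = 0.5293 m/d
Average linear velocity = 0.5293 / 0.30 = 1.764 m/d
t = L / v = 561 / 1.764 = 318.0 d

318 days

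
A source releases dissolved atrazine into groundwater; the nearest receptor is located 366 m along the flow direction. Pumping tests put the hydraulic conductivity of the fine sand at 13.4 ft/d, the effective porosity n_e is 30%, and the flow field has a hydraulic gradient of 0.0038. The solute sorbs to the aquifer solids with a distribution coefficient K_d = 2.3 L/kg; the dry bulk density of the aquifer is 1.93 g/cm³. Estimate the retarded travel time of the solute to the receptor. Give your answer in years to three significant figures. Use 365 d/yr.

K = 13.4 ft/d × 0.3048 = 4.084 m/d
q = Ki = 4.084 × 0.0038 = 0.01552 m/d
v_s = q/n_e = 0.01552/0.30 = 0.05173 m/d
Retardation R = 1 + ρ_b·K_d/n = 1 + 1.93×2.3/0.30 = 15.80
Contaminant velocity v_c = v/R = 0.05173/15.80 = 0.003275 m/d
t = L/v_c = 366/0.003275 = 111800 d
   = 111800/365 = 306 yr

306 years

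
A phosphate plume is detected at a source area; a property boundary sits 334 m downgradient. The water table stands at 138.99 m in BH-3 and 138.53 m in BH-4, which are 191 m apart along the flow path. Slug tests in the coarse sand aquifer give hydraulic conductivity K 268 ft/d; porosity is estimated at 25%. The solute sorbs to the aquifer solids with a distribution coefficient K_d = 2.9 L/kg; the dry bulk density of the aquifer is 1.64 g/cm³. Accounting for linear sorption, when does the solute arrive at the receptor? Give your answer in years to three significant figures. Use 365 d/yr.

23.3 years

Hydraulic gradient i = (138.99 − 138.53) / 191 = 0.46 / 191 = 0.002408
K = 268 ft/d × 0.3048 = 81.69 m/d
Specific discharge q = 81.69 × 0.002408 = 0.1967 m/d
Seepage velocity v = q / n = 0.1967 / 0.25 = 0.7869 m/d
Retardation R = 1 + ρ_b·K_d/n = 1 + 1.64×2.9/0.25 = 20.02
Contaminant velocity v_c = v/R = 0.7869/20.02 = 0.03930 m/d
t = L/v_c = 334/0.03930 = 8499 d
   = 8499/365 = 23.3 yr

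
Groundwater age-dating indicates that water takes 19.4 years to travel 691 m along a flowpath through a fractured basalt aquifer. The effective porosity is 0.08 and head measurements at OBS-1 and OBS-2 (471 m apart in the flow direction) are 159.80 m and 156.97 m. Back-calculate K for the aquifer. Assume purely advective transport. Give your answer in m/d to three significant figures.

Hydraulic gradient i = (159.80 − 156.97) / 471 = 2.83 / 471 = 0.006008
t = 19.4 years = 7081 d
v = L / t = 691 / 7081 = 0.09759 m/d
K = v · n / i = 0.09759 × 0.08 / 0.006008 = 1.30 m/d

1.30 m/d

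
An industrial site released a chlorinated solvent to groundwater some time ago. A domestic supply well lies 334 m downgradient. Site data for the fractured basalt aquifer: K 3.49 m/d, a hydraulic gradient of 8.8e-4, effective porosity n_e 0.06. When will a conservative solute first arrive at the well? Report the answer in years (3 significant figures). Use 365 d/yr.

Darcy flux q = K·i = 3.49 × 8.8e-4 = 0.003071 m/d
v = Ki/n = 3.49·8.8e-4/0.06 = 0.05119 m/d
t = L / v = 334 / 0.05119 = 6525 d
   = 6525 / 365 = 17.9 yr

17.9 years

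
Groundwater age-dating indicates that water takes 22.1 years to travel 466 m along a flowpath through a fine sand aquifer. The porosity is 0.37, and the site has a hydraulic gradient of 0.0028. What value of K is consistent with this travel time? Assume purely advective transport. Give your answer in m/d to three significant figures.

t = 22.1 years = 8067 d
v = L / t = 466 / 8067 = 0.05777 m/d
K = v · n / i = 0.05777 × 0.37 / 0.0028 = 7.63 m/d

7.63 m/d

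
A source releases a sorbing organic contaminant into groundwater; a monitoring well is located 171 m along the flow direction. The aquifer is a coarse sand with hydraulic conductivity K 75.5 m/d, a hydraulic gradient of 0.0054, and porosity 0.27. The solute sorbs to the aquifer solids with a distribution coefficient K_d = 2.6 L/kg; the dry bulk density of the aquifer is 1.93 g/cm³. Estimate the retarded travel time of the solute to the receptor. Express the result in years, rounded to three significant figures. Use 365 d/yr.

6.08 years

Darcy flux q = K·i = 75.5 × 0.0054 = 0.4077 m/d
v = Ki/n = 75.5·0.0054/0.27 = 1.510 m/d
Retardation R = 1 + ρ_b·K_d/n = 1 + 1.93×2.6/0.27 = 19.59
Contaminant velocity v_c = v/R = 1.510/19.59 = 0.07710 m/d
t = L/v_c = 171/0.07710 = 2218 d
   = 2218/365 = 6.08 yr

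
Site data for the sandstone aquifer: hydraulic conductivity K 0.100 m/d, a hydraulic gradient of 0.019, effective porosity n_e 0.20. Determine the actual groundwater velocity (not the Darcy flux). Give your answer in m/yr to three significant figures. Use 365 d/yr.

q = Ki = 0.100 × 0.019 = 0.001900 m/d
Average linear velocity = 0.001900 / 0.20 = 0.009500 m/d
   = 0.009500 × 365 = 3.47 m/yr

3.47 m/yr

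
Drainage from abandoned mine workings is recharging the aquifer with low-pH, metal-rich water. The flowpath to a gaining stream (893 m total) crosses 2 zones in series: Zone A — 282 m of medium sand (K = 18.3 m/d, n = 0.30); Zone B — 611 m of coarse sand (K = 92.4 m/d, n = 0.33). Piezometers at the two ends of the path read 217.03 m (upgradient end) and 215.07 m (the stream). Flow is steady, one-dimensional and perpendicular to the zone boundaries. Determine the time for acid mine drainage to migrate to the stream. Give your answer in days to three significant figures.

3220 days

Total head drop ΔH = 217.03 − 215.07 = 1.96 m
Steady 1-D flow in series ⇒ the Darcy flux q is identical in every zone and the zone head losses add (resistances L/K in series).
Σ(L/K) = 282/18.3 + 611/92.4 = 15.41 + 6.613 = 22.02 d
q = ΔH / Σ(L/K) = 1.96 / 22.02 = 0.08900 m/d (same in every zone)
Zone A: v = q/n = 0.08900/0.30 = 0.2967 m/d → t_A = 282/0.2967 = 950.6 d
Zone B: v = q/n = 0.08900/0.33 = 0.2697 m/d → t_B = 611/0.2697 = 2265 d
Total t = 950.6 + 2265 = 3216 d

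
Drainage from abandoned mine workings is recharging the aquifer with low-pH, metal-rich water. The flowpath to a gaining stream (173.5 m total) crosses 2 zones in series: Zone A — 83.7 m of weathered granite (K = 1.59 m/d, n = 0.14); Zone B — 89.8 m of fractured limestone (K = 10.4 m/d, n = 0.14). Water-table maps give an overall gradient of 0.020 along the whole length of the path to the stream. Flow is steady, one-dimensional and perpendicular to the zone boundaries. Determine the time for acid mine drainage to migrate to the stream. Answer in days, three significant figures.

For zones in series the flux q is common to all zones; the equivalent conductivity is the harmonic (thickness-weighted) mean, K_eq = L_total / Σ(L_j/K_j).
Σ(L/K) = 83.7/1.59 + 89.8/10.4 = 52.64 + 8.635 = 61.28 d
K_eq = L_total / Σ(L/K) = 173.5 / 61.28 = 2.831 m/d
q = K_eq · i = 2.831 × 0.020 = 0.05663 m/d (same in every zone)
Zone A: v = q/n = 0.05663/0.14 = 0.4045 m/d → t_A = 83.7/0.4045 = 206.9 d
Zone B: v = q/n = 0.05663/0.14 = 0.4045 m/d → t_B = 89.8/0.4045 = 222.0 d
Total t = 206.9 + 222.0 = 428.9 d

429 days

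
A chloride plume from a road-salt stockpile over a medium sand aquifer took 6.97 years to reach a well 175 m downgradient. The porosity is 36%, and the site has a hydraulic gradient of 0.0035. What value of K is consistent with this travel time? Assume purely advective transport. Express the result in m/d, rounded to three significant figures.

7.08 m/d

t = 6.97 years = 2544 d
v = L / t = 175 / 2544 = 0.06879 m/d
K = v · n / i = 0.06879 × 0.36 / 0.0035 = 7.08 m/d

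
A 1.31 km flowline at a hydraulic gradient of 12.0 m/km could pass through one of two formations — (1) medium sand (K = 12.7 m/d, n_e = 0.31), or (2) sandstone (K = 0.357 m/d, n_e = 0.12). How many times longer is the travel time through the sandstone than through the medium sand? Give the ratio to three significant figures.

13.8

Unit 1 (medium sand): v = 12.7×0.012/0.31 = 0.4916 m/d, t = 1310/0.4916 = 2665 d
Unit 2 (sandstone): v = 0.357×0.012/0.12 = 0.03570 m/d, t = 1310/0.03570 = 36690 d
t(sandstone) / t(medium sand) = 36690/2665 = 13.8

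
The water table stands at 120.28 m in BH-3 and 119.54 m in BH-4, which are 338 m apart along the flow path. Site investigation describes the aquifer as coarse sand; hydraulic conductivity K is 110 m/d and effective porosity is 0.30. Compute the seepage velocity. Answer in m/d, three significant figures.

Hydraulic gradient i = (120.28 − 119.54) / 338 = 0.74 / 338 = 0.002189
Darcy flux q = K·i = 110 × 0.002189 = 0.2408 m/d
v = Ki/n = 110·0.002189/0.30 = 0.8028 m/d

0.803 m/d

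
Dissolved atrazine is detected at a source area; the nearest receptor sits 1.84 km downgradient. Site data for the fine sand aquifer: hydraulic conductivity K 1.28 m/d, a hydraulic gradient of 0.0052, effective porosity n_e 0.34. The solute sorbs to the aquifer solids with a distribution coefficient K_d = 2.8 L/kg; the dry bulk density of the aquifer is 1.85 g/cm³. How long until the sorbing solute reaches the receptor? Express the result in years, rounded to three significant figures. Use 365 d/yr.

Darcy flux q = K·i = 1.28 × 0.0052 = 0.006656 m/d
v_s = q/n_e = 0.006656/0.34 = 0.01958 m/d
Retardation R = 1 + ρ_b·K_d/n = 1 + 1.85×2.8/0.34 = 16.24
Contaminant velocity v_c = v/R = 0.01958/16.24 = 0.001206 m/d
L = 1.84 km = 1840 m
t = L/v_c = 1840/0.001206 = 1.526e6 d
   = 1.526e6/365 = 4180 yr

4180 years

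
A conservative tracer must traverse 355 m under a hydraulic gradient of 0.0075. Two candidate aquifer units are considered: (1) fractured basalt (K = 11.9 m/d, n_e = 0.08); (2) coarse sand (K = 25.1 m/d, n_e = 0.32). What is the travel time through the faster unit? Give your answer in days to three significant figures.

318 days

Unit 1 (fractured basalt): v = 11.9×0.0075/0.08 = 1.116 m/d, t = 355/1.116 = 318.2 d
Unit 2 (coarse sand): v = 25.1×0.0075/0.32 = 0.5883 m/d, t = 355/0.5883 = 603.5 d
Faster unit: t = 318 d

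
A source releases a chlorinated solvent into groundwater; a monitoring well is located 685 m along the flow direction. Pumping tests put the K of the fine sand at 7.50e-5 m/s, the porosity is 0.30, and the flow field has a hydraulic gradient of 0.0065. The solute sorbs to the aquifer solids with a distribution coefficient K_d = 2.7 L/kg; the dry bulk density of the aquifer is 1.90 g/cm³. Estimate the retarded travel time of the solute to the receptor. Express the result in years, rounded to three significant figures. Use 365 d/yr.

K = 7.50e-5 m/s × 86400 s/d = 6.480 m/d
Darcy flux q = K·i = 6.480 × 0.0065 = 0.04212 m/d
Seepage velocity v = q / n = 0.04212 / 0.30 = 0.1404 m/d
Retardation R = 1 + ρ_b·K_d/n = 1 + 1.90×2.7/0.30 = 18.10
Contaminant velocity v_c = v/R = 0.1404/18.10 = 0.007757 m/d
t = L/v_c = 685/0.007757 = 88310 d
   = 88310/365 = 242 yr

242 years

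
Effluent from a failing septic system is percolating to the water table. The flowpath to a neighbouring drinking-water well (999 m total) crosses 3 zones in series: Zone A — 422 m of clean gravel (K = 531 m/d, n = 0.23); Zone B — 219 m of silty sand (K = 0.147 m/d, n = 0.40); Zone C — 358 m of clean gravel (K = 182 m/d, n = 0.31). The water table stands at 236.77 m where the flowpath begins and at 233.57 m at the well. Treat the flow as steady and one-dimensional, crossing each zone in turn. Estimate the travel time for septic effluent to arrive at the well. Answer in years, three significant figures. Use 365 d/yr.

378 years

Total head drop ΔH = 236.77 − 233.57 = 3.20 m
Steady 1-D flow in series ⇒ the Darcy flux q is identical in every zone and the zone head losses add (resistances L/K in series).
Σ(L/K) = 422/531 + 219/0.147 + 358/182 = 0.7947 + 1490 + 1.967 = 1493 d
q = ΔH / Σ(L/K) = 3.20 / 1493 = 0.002144 m/d (same in every zone)
Zone A: v = q/n = 0.002144/0.23 = 0.009322 m/d → t_A = 422/0.009322 = 45270 d
Zone B: v = q/n = 0.002144/0.40 = 0.005360 m/d → t_B = 219/0.005360 = 40860 d
Zone C: v = q/n = 0.002144/0.31 = 0.006916 m/d → t_C = 358/0.006916 = 51760 d
Total t = 45270 + 40860 + 51760 = 137900 d
   = 137900 / 365 = 378 yr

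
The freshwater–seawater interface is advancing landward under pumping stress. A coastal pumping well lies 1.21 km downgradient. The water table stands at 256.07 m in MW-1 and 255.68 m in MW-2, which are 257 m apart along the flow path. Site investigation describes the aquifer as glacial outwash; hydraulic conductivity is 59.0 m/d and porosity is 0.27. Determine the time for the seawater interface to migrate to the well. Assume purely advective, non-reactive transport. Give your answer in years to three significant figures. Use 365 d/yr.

Hydraulic gradient i = (256.07 − 255.68) / 257 = 0.39 / 257 = 0.001518
Specific discharge q = 59.0 × 0.001518 = 0.08953 m/d
Seepage velocity v = q / n = 0.08953 / 0.27 = 0.3316 m/d
L = 1.21 km = 1210 m
t = L / v = 1210 / 0.3316 = 3649 d
   = 3649 / 365 = 10.0 yr

10.0 years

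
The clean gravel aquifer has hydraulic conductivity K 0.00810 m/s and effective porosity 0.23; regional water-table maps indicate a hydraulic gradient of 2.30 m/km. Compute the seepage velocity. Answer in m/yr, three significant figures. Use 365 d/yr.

K = 0.00810 m/s × 86400 s/d = 699.8 m/d
Darcy flux q = K·i = 699.8 × 0.0023 = 1.610 m/d
v = Ki/n = 699.8·0.0023/0.23 = 6.998 m/d
   = 6.998 × 365 = 2550 m/yr

2550 m/yr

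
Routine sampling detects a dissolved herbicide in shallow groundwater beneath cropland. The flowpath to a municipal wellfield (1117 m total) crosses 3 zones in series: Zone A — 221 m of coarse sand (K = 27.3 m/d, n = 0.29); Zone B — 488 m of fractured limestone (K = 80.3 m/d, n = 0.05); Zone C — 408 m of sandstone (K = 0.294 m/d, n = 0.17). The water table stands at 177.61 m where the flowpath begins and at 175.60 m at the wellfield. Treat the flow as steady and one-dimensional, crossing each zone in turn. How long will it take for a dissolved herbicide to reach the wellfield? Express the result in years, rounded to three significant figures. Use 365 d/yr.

Total head drop ΔH = 177.61 − 175.60 = 2.01 m
Continuity: the same q passes through each zone, so ΔH = q·Σ(L_j/K_j) — the zones act as resistances in series.
Σ(L/K) = 221/27.3 + 488/80.3 + 408/0.294 = 8.095 + 6.077 + 1388 = 1402 d
q = ΔH / Σ(L/K) = 2.01 / 1402 = 0.001434 m/d (same in every zone)
Zone A: v = q/n = 0.001434/0.29 = 0.004944 m/d → t_A = 221/0.004944 = 44700 d
Zone B: v = q/n = 0.001434/0.05 = 0.02867 m/d → t_B = 488/0.02867 = 17020 d
Zone C: v = q/n = 0.001434/0.17 = 0.008434 m/d → t_C = 408/0.008434 = 48380 d
Total t = 44700 + 17020 + 48380 = 110100 d
   = 110100 / 365 = 302 yr

302 years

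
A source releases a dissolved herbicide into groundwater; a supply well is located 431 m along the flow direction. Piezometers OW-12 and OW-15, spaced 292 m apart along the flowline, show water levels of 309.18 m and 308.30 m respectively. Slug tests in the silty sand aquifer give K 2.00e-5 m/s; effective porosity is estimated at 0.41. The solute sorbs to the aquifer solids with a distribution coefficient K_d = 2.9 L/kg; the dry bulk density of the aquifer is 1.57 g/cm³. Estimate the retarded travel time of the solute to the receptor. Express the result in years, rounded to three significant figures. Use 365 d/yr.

Hydraulic gradient i = (309.18 − 308.30) / 292 = 0.88 / 292 = 0.003014
K = 2.00e-5 m/s × 86400 s/d = 1.728 m/d
Specific discharge q = 1.728 × 0.003014 = 0.005208 m/d
Seepage velocity v = q / n = 0.005208 / 0.41 = 0.01270 m/d
Retardation R = 1 + ρ_b·K_d/n = 1 + 1.57×2.9/0.41 = 12.10
Contaminant velocity v_c = v/R = 0.01270/12.10 = 0.001049 m/d
t = L/v_c = 431/0.001049 = 410800 d
   = 410800/365 = 1130 yr

1130 years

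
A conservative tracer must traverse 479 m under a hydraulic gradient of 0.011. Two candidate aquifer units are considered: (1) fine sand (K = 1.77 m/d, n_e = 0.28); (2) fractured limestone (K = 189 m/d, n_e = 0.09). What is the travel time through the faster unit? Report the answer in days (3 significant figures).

Unit 1 (fine sand): v = 1.77×0.011/0.28 = 0.06954 m/d, t = 479/0.06954 = 6889 d
Unit 2 (fractured limestone): v = 189×0.011/0.09 = 23.10 m/d, t = 479/23.10 = 20.74 d
Faster unit: t = 20.7 d

20.7 days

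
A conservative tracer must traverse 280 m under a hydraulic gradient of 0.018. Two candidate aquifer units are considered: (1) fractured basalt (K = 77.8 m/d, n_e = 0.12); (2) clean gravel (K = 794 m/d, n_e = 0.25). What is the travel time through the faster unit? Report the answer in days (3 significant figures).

4.90 days

Unit 1 (fractured basalt): v = 77.8×0.018/0.12 = 11.67 m/d, t = 280/11.67 = 23.99 d
Unit 2 (clean gravel): v = 794×0.018/0.25 = 57.17 m/d, t = 280/57.17 = 4.898 d
Faster unit: t = 4.90 d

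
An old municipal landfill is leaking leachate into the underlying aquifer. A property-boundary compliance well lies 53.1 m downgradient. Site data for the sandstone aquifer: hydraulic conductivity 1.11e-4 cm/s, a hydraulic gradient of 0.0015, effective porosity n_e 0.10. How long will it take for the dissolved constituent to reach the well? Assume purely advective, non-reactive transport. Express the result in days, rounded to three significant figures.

K = 1.11e-4 cm/s × 864 = 0.09590 m/d
Specific discharge q = 0.09590 × 0.0015 = 1.439e-4 m/d
v = Ki/n = 0.09590·0.0015/0.10 = 0.001439 m/d
t = L / v = 53.1 / 0.001439 = 36910 d

36900 days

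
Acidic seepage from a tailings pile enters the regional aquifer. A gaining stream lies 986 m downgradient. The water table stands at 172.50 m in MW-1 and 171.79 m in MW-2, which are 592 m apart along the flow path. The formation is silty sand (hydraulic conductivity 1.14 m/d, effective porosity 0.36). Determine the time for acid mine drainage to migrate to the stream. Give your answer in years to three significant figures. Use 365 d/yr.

711 years

Hydraulic gradient i = (172.50 − 171.79) / 592 = 0.71 / 592 = 0.001199
Specific discharge q = 1.14 × 0.001199 = 0.001367 m/d
v = Ki/n = 1.14·0.001199/0.36 = 0.003798 m/d
t = L / v = 986 / 0.003798 = 259600 d
   = 259600 / 365 = 711 yr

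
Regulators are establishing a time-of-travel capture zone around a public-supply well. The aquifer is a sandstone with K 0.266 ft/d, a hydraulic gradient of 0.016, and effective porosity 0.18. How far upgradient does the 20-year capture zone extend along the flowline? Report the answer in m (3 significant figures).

K = 0.266 ft/d × 0.3048 = 0.08108 m/d
Darcy flux q = K·i = 0.08108 × 0.016 = 0.001297 m/d
Average linear velocity = 0.001297 / 0.18 = 0.007207 m/d
T = 20 yr × 365 = 7300 d
L = v × T = 0.007207 × 7300 = 52.61 m

52.6 m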